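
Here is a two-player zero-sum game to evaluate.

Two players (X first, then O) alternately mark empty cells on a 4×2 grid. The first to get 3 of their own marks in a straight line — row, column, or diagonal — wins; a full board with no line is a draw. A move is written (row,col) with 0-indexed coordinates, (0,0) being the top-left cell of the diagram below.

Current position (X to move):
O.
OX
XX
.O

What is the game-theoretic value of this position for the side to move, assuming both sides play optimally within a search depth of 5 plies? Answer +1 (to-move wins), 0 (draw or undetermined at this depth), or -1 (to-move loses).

p1 X@[O./OX/XX/.O]: (0,1)[OX/OX/XX/.O]+1* (3,0)[O./OX/XX/XO]+0
p2 O@[OX/OX/XX/.O] terminal -1; root [O./OX/XX/.O] d5

value(O./OX/XX/.O, X) = +1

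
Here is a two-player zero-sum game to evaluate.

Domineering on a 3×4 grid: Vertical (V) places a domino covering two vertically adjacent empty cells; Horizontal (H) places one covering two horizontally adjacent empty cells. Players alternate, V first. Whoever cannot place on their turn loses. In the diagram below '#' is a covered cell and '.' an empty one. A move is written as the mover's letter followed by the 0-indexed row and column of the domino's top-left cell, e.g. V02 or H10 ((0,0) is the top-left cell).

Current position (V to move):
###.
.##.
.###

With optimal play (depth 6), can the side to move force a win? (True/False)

V winning at [###./.##./.###]: True

[###./.##./.###] V move#1: V03:+1/####/.###/.###*, V10:+1/###./###./####
[####/.###/.###] end (terminal -1, H#2); searched ###./.##./.### to 6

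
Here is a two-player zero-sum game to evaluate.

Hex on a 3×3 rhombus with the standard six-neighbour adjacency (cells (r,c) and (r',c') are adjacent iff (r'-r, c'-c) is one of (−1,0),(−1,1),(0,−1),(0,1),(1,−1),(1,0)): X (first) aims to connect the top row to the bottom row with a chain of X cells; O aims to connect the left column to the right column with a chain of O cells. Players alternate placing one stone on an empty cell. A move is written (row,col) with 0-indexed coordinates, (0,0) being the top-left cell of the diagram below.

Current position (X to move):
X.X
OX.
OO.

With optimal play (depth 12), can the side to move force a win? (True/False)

X winning at [X.X/OX./OO.]: False

[X.X/OX./OO.] X move#1: (0,1):-1/XXX/OX./OO.*, (1,2):-1/X.X/OXX/OO., (2,2):-1/X.X/OX./OOX
[XXX/OX./OO.] O move#2: (1,2):+1/XXX/OXO/OO.*, (2,2):+1/XXX/OX./OOO
[XXX/OXO/OO.] end (terminal -1, X#3); searched X.X/OX./OO. to 12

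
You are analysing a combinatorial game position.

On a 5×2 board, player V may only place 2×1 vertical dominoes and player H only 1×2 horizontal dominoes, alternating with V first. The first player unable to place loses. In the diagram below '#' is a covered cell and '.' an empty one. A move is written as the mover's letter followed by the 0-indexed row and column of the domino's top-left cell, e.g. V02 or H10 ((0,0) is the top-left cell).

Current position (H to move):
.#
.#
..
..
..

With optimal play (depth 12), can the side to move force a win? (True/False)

p1 H@[.#/.#/../../..]: H20[.#/.#/##/../..]-1 H30[.#/.#/../##/..]+1* H40[.#/.#/../../##]-1
p2 V@[.#/.#/../##/..]: V00[##/##/../##/..]-1* V10[.#/##/#./##/..]-1
p3 H@[##/##/../##/..]: H20[##/##/##/##/..]+1* H40[##/##/../##/##]+1
p4 V@[##/##/##/##/..] terminal -1; root [.#/.#/../../..] d12

H winning at [.#/.#/../../..]: True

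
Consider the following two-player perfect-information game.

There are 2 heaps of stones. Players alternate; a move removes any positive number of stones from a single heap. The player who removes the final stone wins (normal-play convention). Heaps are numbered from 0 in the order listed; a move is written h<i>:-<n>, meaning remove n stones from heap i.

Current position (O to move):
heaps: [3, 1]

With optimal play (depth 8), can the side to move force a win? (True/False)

O winning at [(3,1)]: True

ply 1, O at (3,1) | h0:-1=-1→(2,1); h0:-2=+1→(1,1)*; h0:-3=-1→(0,1); h1:-1=-1→(3,0)
ply 2, X at (1,1) | h0:-1=-1→(0,1)*; h1:-1=-1→(1,0)
ply 3, O at (0,1) | h1:-1=+1→(0,0)*
ply 4: (0,0) is terminal -1 (X); from (3,1) depth 8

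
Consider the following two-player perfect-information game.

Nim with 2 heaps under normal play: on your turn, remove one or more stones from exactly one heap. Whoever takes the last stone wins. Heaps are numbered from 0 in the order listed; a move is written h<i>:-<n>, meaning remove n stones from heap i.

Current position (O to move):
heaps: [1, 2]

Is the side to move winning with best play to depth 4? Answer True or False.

O winning at [(1,2)]: True

ply 1, O at (1,2) | h0:-1=-1→(0,2); h1:-1=+1→(1,1)*; h1:-2=-1→(1,0)
ply 2, X at (1,1) | h0:-1=-1→(0,1)*; h1:-1=-1→(1,0)
ply 3, O at (0,1) | h1:-1=+1→(0,0)*
ply 4: (0,0) is terminal -1 (X); from (1,2) depth 4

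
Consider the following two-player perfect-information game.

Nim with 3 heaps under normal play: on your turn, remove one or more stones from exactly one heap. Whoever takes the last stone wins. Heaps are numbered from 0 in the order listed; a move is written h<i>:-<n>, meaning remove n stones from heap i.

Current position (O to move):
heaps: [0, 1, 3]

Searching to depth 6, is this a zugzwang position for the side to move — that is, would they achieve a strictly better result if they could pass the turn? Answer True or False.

zugzwang((0,1,3), O) = False

[(0,1,3)] O move#1: h1:-1:-1/(0,0,3), h2:-1:-1/(0,1,2), h2:-2:+1/(0,1,1)*, h2:-3:-1/(0,1,0)
[(0,1,1)] X move#2: h1:-1:-1/(0,0,1)*, h2:-1:-1/(0,1,0)
[(0,0,1)] O move#3: h2:-1:+1/(0,0,0)*
[(0,0,0)] end (terminal -1, X#4); searched (0,1,3) to 6
if O skipped the turn, X would face:
~ [(0,1,3)] X move#1: h1:-1:-1/(0,0,3), h2:-1:-1/(0,1,2), h2:-2:+1/(0,1,1)*, h2:-3:-1/(0,1,0)
~ [(0,1,1)] O move#2: h1:-1:-1/(0,0,1)*, h2:-1:-1/(0,1,0)
~ [(0,0,1)] X move#3: h2:-1:+1/(0,0,0)*
~ [(0,0,0)] end (terminal -1, O#4); searched (0,1,3) to 6
compare (O): move=+1 vs pass=-1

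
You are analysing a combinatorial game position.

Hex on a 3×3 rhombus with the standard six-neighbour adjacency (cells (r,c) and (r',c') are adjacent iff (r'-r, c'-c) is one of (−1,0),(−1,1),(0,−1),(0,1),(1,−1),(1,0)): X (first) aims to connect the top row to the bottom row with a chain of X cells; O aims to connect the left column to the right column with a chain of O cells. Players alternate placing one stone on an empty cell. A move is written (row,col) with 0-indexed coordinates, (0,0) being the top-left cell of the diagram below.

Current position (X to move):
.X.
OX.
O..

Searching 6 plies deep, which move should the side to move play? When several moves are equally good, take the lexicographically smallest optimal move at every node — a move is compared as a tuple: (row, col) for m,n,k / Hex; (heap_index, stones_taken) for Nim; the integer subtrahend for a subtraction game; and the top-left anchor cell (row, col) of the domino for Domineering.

X's best at [.X./OX./O..]: (1,2)

ply 1, X at .X./OX./O.. | (0,0)=-1→XX./OX./O..; (0,2)=-1→.XX/OX./O..; (1,2)=+1→.X./OXX/O..*; (2,1)=+1→.X./OX./OX.; (2,2)=+1→.X./OX./O.X
ply 2, O at .X./OXX/O.. | (0,0)=-1→OX./OXX/O..*; (0,2)=-1→.XO/OXX/O..; (2,1)=-1→.X./OXX/OO.; (2,2)=-1→.X./OXX/O.O
ply 3, X at OX./OXX/O.. | (0,2)=+1→OXX/OXX/O..*; (2,1)=+1→OX./OXX/OX.; (2,2)=+1→OX./OXX/O.X
ply 4, O at OXX/OXX/O.. | (2,1)=-1→OXX/OXX/OO.*; (2,2)=-1→OXX/OXX/O.O
ply 5, X at OXX/OXX/OO. | (2,2)=+1→OXX/OXX/OOX*
ply 6: OXX/OXX/OOX is terminal -1 (O); from .X./OX./O.. depth 6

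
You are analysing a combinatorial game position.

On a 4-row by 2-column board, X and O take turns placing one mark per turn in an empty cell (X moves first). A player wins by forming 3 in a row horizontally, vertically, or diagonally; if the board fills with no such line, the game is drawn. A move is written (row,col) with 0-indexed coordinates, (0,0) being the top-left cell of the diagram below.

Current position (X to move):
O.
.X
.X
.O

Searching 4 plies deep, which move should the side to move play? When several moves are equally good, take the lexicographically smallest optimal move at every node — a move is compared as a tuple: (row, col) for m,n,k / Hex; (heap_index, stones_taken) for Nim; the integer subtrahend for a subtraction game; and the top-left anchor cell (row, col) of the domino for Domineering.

[O./.X/.X/.O] X move#1: (0,1):+1/OX/.X/.X/.O*, (1,0):+0/O./XX/.X/.O, (2,0):+0/O./.X/XX/.O, (3,0):+0/O./.X/.X/XO
[OX/.X/.X/.O] end (terminal -1, O#2); searched O./.X/.X/.O to 4

X's best at [O./.X/.X/.O]: (0,1)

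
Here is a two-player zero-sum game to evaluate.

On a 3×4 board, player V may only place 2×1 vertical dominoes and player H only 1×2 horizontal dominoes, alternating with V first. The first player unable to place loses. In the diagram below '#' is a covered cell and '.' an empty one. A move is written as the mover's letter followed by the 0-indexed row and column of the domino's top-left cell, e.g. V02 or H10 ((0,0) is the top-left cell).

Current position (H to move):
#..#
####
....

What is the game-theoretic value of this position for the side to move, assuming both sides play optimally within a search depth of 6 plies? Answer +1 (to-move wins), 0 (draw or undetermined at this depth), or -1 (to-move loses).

ply 1, H at #..#/####/.... | H01=+1→####/####/....*; H20=+1→#..#/####/##..; H21=+1→#..#/####/.##.; H22=+1→#..#/####/..##
ply 2: ####/####/.... is terminal -1 (V); from #..#/####/.... depth 6

value(#..#/####/...., H) = +1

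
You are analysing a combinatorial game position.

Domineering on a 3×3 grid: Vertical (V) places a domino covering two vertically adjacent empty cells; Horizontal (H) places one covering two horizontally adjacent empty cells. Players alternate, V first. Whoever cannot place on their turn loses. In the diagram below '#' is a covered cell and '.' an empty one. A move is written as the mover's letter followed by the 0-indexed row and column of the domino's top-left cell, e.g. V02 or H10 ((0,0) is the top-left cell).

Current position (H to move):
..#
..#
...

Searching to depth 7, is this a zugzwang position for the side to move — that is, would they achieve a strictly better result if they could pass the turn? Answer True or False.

zugzwang(..#/..#/..., H) = False

ply 1, H at ..#/..#/... | H00=-1→###/..#/...; H10=+1→..#/###/...*; H20=-1→..#/..#/##.; H21=-1→..#/..#/.##
ply 2: ..#/###/... is terminal -1 (V); from ..#/..#/... depth 7
pass branch (V moves first from the same position):
  | ply 1, V at ..#/..#/... | V00=+1→#.#/#.#/...*; V01=+1→.##/.##/...; V10=+1→..#/#.#/#..; V11=+1→..#/.##/.#.
  | ply 2, H at #.#/#.#/... | H20=-1→#.#/#.#/##.*; H21=-1→#.#/#.#/.##
  | ply 3, V at #.#/#.#/##. | V01=+1→###/###/##.*
  | ply 4: ###/###/##. is terminal -1 (H); from ..#/..#/... depth 7
H moving scores +1; H passing scores -1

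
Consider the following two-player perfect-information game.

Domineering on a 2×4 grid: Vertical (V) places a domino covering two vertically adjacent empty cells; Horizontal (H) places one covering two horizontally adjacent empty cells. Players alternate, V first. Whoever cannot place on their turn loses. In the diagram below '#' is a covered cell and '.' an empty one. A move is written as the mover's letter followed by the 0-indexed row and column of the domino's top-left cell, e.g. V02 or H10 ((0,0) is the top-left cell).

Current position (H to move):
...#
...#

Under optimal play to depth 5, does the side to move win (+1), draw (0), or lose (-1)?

[...#/...#] H move#1: H00:+1/##.#/...#*, H01:+1/.###/...#, H10:+1/...#/##.#, H11:+1/...#/.###
[##.#/...#] V move#2: V02:-1/####/..##*
[####/..##] H move#3: H10:+1/####/####*
[####/####] end (terminal -1, V#4); searched ...#/...# to 5

value(...#/...#, H) = +1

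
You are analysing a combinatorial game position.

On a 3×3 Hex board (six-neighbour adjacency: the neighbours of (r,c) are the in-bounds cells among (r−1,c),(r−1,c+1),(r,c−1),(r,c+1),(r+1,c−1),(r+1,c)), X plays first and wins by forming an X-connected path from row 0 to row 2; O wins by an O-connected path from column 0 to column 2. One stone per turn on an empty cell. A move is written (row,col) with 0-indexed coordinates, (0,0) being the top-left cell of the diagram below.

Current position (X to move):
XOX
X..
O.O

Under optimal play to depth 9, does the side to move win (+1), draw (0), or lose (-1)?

value(XOX/X../O.O, X) = +1

p1 X@[XOX/X../O.O]: (1,1)[XOX/XX./O.O]-1 (1,2)[XOX/X.X/O.O]-1 (2,1)[XOX/X../OXO]+1*
p2 O@[XOX/X../OXO]: (1,1)[XOX/XO./OXO]-1* (1,2)[XOX/X.O/OXO]-1
p3 X@[XOX/XO./OXO]: (1,2)[XOX/XOX/OXO]+1*
p4 O@[XOX/XOX/OXO] terminal -1; root [XOX/X../O.O] d9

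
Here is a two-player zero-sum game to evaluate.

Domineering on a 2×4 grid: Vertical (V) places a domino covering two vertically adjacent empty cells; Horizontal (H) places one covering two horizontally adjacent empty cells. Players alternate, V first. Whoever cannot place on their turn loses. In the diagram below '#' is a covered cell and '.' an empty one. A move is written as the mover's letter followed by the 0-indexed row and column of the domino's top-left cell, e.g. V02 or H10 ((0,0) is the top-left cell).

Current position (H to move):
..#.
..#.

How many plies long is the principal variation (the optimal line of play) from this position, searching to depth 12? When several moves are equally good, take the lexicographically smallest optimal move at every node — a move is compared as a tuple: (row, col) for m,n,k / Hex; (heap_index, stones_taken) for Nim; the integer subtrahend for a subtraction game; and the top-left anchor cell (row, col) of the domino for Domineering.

[..#./..#.] H move#1: H00:+1/###./..#.*, H10:+1/..#./###.
[###./..#.] V move#2: V03:-1/####/..##*
[####/..##] H move#3: H10:+1/####/####*
[####/####] end (terminal -1, V#4); searched ..#./..#. to 12

PV length from [..#./..#.]: 3 plies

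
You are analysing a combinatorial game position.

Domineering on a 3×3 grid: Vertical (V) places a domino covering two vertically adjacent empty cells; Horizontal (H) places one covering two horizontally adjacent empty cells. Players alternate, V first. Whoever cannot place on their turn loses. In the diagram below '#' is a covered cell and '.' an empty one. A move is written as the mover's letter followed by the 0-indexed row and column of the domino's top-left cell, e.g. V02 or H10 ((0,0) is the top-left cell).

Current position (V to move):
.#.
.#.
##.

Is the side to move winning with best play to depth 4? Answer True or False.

p1 V@[.#./.#./##.]: V00[##./##./##.]+1* V02[.##/.##/##.]+1 V12[.#./.##/###]+1
p2 H@[##./##./##.] terminal -1; root [.#./.#./##.] d4

V winning at [.#./.#./##.]: True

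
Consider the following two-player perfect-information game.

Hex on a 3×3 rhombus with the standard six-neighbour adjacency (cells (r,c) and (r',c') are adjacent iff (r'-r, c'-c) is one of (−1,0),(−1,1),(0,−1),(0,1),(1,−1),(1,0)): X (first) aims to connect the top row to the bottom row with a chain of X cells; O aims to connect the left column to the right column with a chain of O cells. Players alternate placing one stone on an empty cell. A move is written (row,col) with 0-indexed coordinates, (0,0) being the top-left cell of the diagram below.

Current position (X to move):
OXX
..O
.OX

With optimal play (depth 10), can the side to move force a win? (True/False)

X winning at [OXX/..O/.OX]: True

ply 1, X at OXX/..O/.OX | (1,0)=-1→OXX/X.O/.OX; (1,1)=-1→OXX/.XO/.OX; (2,0)=+1→OXX/..O/XOX*
ply 2, O at OXX/..O/XOX | (1,0)=-1→OXX/O.O/XOX*; (1,1)=-1→OXX/.OO/XOX
ply 3, X at OXX/O.O/XOX | (1,1)=+1→OXX/OXO/XOX*
ply 4: OXX/OXO/XOX is terminal -1 (O); from OXX/..O/.OX depth 10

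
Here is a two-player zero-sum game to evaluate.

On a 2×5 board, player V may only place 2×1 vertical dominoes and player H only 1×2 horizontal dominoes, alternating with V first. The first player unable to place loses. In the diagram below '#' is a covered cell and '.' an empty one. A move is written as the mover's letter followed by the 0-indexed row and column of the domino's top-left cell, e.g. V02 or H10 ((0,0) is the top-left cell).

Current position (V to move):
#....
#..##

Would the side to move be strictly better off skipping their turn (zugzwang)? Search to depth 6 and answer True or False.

zugzwang(#..../#..##, V) = False

ply 1, V at #..../#..## | V01=-1→##.../##.##; V02=+1→#.#../#.###*
ply 2, H at #.#../#.### | H03=-1→#.###/#.###*
ply 3, V at #.###/#.### | V01=+1→#####/#####*
ply 4: #####/##### is terminal -1 (H); from #..../#..## depth 6
pass branch (H moves first from the same position):
  | ply 1, H at #..../#..## | H01=+1→###../#..##*; H02=-1→#.##./#..##; H03=-1→#..##/#..##; H11=+1→#..../#####
  | ply 2: ###../#..## is terminal -1 (V); from #..../#..## depth 6
V moving scores +1; V passing scores -1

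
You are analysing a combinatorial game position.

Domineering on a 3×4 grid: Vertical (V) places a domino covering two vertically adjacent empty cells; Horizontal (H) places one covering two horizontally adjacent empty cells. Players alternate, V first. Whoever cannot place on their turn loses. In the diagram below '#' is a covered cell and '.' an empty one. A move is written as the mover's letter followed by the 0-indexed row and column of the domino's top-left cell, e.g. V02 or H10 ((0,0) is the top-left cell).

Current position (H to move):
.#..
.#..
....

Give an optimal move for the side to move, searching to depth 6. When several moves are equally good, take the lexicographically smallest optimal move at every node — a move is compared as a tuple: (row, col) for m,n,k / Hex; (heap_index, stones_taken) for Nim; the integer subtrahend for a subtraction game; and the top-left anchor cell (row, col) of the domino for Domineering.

H's best at [.#../.#../....]: H12

[.#../.#../....] H move#1: H02:-1/.###/.#../...., H12:+1/.#../.###/....*, H20:-1/.#../.#../##.., H21:-1/.#../.#../.##., H22:-1/.#../.#../..##
[.#../.###/....] V move#2: V00:-1/##../####/....*, V10:-1/.#../####/#...
[##../####/....] H move#3: H02:+1/####/####/....*, H20:+1/##../####/##.., H21:+1/##../####/.##., H22:+1/##../####/..##
[####/####/....] end (terminal -1, V#4); searched .#../.#../.... to 6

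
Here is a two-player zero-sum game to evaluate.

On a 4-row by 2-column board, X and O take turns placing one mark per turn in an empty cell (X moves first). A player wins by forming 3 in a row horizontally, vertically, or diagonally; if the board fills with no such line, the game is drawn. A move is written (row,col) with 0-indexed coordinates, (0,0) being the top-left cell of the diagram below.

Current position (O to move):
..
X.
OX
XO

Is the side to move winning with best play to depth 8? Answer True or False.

ply 1, O at ../X./OX/XO | (0,0)=+0→O./X./OX/XO*; (0,1)=+0→.O/X./OX/XO; (1,1)=+0→../XO/OX/XO
ply 2, X at O./X./OX/XO | (0,1)=+0→OX/X./OX/XO*; (1,1)=+0→O./XX/OX/XO
ply 3, O at OX/X./OX/XO | (1,1)=+0→OX/XO/OX/XO*
ply 4: OX/XO/OX/XO is terminal +0 (X); from ../X./OX/XO depth 8

O winning at [../X./OX/XO]: False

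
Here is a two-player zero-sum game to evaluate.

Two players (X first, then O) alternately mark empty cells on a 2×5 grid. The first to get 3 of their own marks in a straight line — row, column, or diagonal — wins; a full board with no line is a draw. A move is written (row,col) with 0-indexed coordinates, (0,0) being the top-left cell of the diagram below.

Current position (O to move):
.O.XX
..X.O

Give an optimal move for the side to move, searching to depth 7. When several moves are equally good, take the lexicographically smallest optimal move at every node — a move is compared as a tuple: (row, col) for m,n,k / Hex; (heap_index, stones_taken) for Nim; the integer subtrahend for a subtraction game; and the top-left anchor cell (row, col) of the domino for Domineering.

[.O.XX/..X.O] O move#1: (0,0):-1/OO.XX/..X.O, (0,2):+0/.OOXX/..X.O*, (1,0):-1/.O.XX/O.X.O, (1,1):-1/.O.XX/.OX.O, (1,3):-1/.O.XX/..XOO
[.OOXX/..X.O] X move#2: (0,0):+0/XOOXX/..X.O*, (1,0):-1/.OOXX/X.X.O, (1,1):-1/.OOXX/.XX.O, (1,3):-1/.OOXX/..XXO
[XOOXX/..X.O] O move#3: (1,0):+0/XOOXX/O.X.O*, (1,1):+0/XOOXX/.OX.O, (1,3):+0/XOOXX/..XOO
[XOOXX/O.X.O] X move#4: (1,1):+0/XOOXX/OXX.O*, (1,3):+0/XOOXX/O.XXO
[XOOXX/OXX.O] O move#5: (1,3):+0/XOOXX/OXXOO*
[XOOXX/OXXOO] end (terminal +0, X#6); searched .O.XX/..X.O to 7

O's best at [.O.XX/..X.O]: (0,2)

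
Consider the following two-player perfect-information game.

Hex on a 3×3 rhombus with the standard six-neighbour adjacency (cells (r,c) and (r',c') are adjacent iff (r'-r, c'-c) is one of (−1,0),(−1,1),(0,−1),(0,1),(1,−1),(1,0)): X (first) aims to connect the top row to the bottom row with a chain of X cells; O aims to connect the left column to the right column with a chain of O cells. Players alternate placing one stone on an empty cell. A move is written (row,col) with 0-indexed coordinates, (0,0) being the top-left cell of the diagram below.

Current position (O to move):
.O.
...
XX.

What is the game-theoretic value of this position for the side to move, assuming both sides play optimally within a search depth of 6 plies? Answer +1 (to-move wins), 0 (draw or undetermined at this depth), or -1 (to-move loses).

p1 O@[.O./.../XX.]: (0,0)[OO./.../XX.]-1 (0,2)[.OO/.../XX.]+1* (1,0)[.O./O../XX.]-1 (1,1)[.O./.O./XX.]+1 (1,2)[.O./..O/XX.]+1 (2,2)[.O./.../XXO]-1
p2 X@[.OO/.../XX.]: (0,0)[XOO/.../XX.]-1* (1,0)[.OO/X../XX.]-1 (1,1)[.OO/.X./XX.]-1 (1,2)[.OO/..X/XX.]-1 (2,2)[.OO/.../XXX]-1
p3 O@[XOO/.../XX.]: (1,0)[XOO/O../XX.]+1* (1,1)[XOO/.O./XX.]-1 (1,2)[XOO/..O/XX.]-1 (2,2)[XOO/.../XXO]-1
p4 X@[XOO/O../XX.] terminal -1; root [.O./.../XX.] d6

value(.O./.../XX., O) = +1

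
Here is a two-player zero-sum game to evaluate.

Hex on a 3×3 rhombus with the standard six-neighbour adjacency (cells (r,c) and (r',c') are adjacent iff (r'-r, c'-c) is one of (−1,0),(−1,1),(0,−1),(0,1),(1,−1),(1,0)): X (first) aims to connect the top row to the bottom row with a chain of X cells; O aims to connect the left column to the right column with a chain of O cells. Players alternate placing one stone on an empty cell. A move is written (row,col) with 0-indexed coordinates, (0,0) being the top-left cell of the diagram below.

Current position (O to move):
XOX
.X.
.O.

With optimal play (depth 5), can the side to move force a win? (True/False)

O winning at [XOX/.X./.O.]: True

p1 O@[XOX/.X./.O.]: (1,0)[XOX/OX./.O.]-1 (1,2)[XOX/.XO/.O.]-1 (2,0)[XOX/.X./OO.]+1* (2,2)[XOX/.X./.OO]-1
p2 X@[XOX/.X./OO.]: (1,0)[XOX/XX./OO.]-1* (1,2)[XOX/.XX/OO.]-1 (2,2)[XOX/.X./OOX]-1
p3 O@[XOX/XX./OO.]: (1,2)[XOX/XXO/OO.]+1* (2,2)[XOX/XX./OOO]+1
p4 X@[XOX/XXO/OO.] terminal -1; root [XOX/.X./.O.] d5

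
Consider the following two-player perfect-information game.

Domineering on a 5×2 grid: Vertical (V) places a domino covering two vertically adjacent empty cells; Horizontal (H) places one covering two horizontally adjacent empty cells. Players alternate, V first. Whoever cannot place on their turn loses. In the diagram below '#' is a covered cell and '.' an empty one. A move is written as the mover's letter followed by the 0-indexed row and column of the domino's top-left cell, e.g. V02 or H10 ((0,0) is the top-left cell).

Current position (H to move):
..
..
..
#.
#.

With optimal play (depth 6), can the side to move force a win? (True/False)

p1 H@[../../../#./#.]: H00[##/../../#./#.]-1 H10[../##/../#./#.]+1* H20[../../##/#./#.]-1
p2 V@[../##/../#./#.]: V21[../##/.#/##/#.]-1* V31[../##/../##/##]-1
p3 H@[../##/.#/##/#.]: H00[##/##/.#/##/#.]+1*
p4 V@[##/##/.#/##/#.] terminal -1; root [../../../#./#.] d6

H winning at [../../../#./#.]: True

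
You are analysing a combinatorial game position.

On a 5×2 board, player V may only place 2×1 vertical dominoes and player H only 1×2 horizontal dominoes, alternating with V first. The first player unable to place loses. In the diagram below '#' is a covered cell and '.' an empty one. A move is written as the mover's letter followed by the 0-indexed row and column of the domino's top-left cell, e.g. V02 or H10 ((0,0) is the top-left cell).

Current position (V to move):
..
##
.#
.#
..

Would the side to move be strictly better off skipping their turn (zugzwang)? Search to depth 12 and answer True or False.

zugzwang(../##/.#/.#/.., V) = False

[../##/.#/.#/..] V move#1: V20:-1/../##/##/##/..*, V30:-1/../##/.#/##/#.
[../##/##/##/..] H move#2: H00:+1/##/##/##/##/..*, H40:+1/../##/##/##/##
[##/##/##/##/..] end (terminal -1, V#3); searched ../##/.#/.#/.. to 12
pass branch (H moves first from the same position):
  | [../##/.#/.#/..] H move#1: H00:-1/##/##/.#/.#/.., H40:+1/../##/.#/.#/##*
  | [../##/.#/.#/##] V move#2: V20:-1/../##/##/##/##*
  | [../##/##/##/##] H move#3: H00:+1/##/##/##/##/##*
  | [##/##/##/##/##] end (terminal -1, V#4); searched ../##/.#/.#/.. to 12
V moving scores -1; V passing scores -1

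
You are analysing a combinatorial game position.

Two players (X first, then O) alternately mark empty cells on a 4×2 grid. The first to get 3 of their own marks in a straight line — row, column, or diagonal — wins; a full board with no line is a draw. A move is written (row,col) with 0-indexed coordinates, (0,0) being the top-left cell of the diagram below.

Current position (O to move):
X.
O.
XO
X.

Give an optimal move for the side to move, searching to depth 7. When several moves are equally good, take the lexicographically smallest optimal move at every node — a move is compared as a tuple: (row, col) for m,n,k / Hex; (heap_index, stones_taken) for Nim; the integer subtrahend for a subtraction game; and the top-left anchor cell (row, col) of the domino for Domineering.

O's best at [X./O./XO/X.]: (1,1)

p1 O@[X./O./XO/X.]: (0,1)[XO/O./XO/X.]+0 (1,1)[X./OO/XO/X.]+1* (3,1)[X./O./XO/XO]+0
p2 X@[X./OO/XO/X.]: (0,1)[XX/OO/XO/X.]-1* (3,1)[X./OO/XO/XX]-1
p3 O@[XX/OO/XO/X.]: (3,1)[XX/OO/XO/XO]+1*
p4 X@[XX/OO/XO/XO] terminal -1; root [X./O./XO/X.] d7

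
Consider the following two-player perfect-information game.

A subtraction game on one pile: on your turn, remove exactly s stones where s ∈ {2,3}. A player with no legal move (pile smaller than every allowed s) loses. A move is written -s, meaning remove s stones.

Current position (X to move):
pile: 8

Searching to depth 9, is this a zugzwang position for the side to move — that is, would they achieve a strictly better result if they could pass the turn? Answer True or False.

zugzwang(8, X) = False

ply 1, X at 8 | -2=+1→6*; -3=+1→5
ply 2, O at 6 | -2=-1→4*; -3=-1→3
ply 3, X at 4 | -2=-1→2; -3=+1→1*
ply 4: 1 is terminal -1 (O); from 8 depth 9
pass branch (O moves first from the same position):
  | ply 1, O at 8 | -2=+1→6*; -3=+1→5
  | ply 2, X at 6 | -2=-1→4*; -3=-1→3
  | ply 3, O at 4 | -2=-1→2; -3=+1→1*
  | ply 4: 1 is terminal -1 (X); from 8 depth 9
X moving scores +1; X passing scores -1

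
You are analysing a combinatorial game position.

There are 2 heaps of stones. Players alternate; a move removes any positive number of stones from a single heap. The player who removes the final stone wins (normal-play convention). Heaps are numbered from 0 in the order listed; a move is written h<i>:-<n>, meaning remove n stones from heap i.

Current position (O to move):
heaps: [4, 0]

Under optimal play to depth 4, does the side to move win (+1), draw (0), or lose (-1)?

value((4,0), O) = +1

[(4,0)] O move#1: h0:-1:-1/(3,0), h0:-2:-1/(2,0), h0:-3:-1/(1,0), h0:-4:+1/(0,0)*
[(0,0)] end (terminal -1, X#2); searched (4,0) to 4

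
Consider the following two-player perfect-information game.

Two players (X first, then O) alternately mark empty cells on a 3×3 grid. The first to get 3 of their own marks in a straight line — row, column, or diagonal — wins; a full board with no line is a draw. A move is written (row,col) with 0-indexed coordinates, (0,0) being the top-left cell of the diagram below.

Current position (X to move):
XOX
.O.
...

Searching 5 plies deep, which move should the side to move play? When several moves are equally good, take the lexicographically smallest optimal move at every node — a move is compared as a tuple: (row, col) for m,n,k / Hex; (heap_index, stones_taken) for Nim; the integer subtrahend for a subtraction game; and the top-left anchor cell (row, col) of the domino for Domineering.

X's best at [XOX/.O./...]: (2,1)

p1 X@[XOX/.O./...]: (1,0)[XOX/XO./...]-1 (1,2)[XOX/.OX/...]-1 (2,0)[XOX/.O./X..]-1 (2,1)[XOX/.O./.X.]+0* (2,2)[XOX/.O./..X]-1
p2 O@[XOX/.O./.X.]: (1,0)[XOX/OO./.X.]+0* (1,2)[XOX/.OO/.X.]+0 (2,0)[XOX/.O./OX.]+0 (2,2)[XOX/.O./.XO]+0
p3 X@[XOX/OO./.X.]: (1,2)[XOX/OOX/.X.]+0* (2,0)[XOX/OO./XX.]-1 (2,2)[XOX/OO./.XX]-1
p4 O@[XOX/OOX/.X.]: (2,0)[XOX/OOX/OX.]-1 (2,2)[XOX/OOX/.XO]+0*
p5 X@[XOX/OOX/.XO]: (2,0)[XOX/OOX/XXO]+0*
p6 O@[XOX/OOX/XXO] terminal +0; root [XOX/.O./...] d5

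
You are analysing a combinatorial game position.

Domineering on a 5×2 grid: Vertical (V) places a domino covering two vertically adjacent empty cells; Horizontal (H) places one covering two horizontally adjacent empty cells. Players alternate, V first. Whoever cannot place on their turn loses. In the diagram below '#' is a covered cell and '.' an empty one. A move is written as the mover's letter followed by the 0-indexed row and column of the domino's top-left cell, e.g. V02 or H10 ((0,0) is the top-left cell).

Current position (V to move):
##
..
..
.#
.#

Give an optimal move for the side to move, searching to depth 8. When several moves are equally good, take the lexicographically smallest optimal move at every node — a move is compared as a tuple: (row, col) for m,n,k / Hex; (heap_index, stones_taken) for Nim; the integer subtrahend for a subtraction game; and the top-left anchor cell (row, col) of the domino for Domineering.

V's best at [##/../../.#/.#]: V10

[##/../../.#/.#] V move#1: V10:+1/##/#./#./.#/.#*, V11:+1/##/.#/.#/.#/.#, V20:-1/##/../#./##/.#, V30:-1/##/../../##/##
[##/#./#./.#/.#] end (terminal -1, H#2); searched ##/../../.#/.# to 8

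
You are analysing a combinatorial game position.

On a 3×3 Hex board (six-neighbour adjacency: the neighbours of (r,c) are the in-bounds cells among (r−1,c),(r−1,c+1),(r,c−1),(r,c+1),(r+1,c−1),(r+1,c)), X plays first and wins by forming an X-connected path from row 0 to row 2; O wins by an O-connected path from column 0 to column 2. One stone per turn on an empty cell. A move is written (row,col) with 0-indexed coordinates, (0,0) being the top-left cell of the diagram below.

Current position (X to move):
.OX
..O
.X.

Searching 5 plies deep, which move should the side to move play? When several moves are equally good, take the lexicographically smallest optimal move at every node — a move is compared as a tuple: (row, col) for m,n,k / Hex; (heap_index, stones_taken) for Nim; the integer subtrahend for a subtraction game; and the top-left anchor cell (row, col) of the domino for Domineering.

[.OX/..O/.X.] X move#1: (0,0):-1/XOX/..O/.X., (1,0):-1/.OX/X.O/.X., (1,1):+1/.OX/.XO/.X.*, (2,0):-1/.OX/..O/XX., (2,2):-1/.OX/..O/.XX
[.OX/.XO/.X.] end (terminal -1, O#2); searched .OX/..O/.X. to 5

X's best at [.OX/..O/.X.]: (1,1)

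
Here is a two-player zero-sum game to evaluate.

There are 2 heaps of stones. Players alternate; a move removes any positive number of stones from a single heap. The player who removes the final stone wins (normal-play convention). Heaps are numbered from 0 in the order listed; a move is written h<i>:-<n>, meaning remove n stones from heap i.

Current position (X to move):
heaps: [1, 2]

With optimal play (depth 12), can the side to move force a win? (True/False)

X winning at [(1,2)]: True

p1 X@[(1,2)]: h0:-1[(0,2)]-1 h1:-1[(1,1)]+1* h1:-2[(1,0)]-1
p2 O@[(1,1)]: h0:-1[(0,1)]-1* h1:-1[(1,0)]-1
p3 X@[(0,1)]: h1:-1[(0,0)]+1*
p4 O@[(0,0)] terminal -1; root [(1,2)] d12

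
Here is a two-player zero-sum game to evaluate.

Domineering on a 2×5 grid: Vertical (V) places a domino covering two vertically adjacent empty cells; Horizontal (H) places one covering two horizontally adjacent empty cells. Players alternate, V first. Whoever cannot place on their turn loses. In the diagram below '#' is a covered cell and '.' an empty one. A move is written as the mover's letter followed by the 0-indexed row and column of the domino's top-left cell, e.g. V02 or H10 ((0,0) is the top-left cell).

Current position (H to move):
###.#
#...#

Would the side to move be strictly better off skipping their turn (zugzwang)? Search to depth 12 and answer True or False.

zugzwang(###.#/#...#, H) = False

[###.#/#...#] H move#1: H11:-1/###.#/###.#, H12:+1/###.#/#.###*
[###.#/#.###] end (terminal -1, V#2); searched ###.#/#...# to 12
if H skipped the turn, V would face:
~ [###.#/#...#] V move#1: V03:-1/#####/#..##*
~ [#####/#..##] H move#2: H11:+1/#####/#####*
~ [#####/#####] end (terminal -1, V#3); searched ###.#/#...# to 12
compare (H): move=+1 vs pass=+1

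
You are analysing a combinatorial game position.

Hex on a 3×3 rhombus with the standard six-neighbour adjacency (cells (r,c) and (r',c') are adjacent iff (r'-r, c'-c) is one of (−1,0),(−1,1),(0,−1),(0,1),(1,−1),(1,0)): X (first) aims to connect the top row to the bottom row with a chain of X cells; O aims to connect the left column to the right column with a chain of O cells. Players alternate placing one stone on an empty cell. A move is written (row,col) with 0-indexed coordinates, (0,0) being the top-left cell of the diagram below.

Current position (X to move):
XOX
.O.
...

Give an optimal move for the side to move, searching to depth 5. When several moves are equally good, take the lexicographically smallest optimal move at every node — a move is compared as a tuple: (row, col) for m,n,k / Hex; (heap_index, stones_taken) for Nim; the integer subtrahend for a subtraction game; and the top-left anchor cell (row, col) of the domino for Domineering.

X's best at [XOX/.O./...]: (1,0)

p1 X@[XOX/.O./...]: (1,0)[XOX/XO./...]+1* (1,2)[XOX/.OX/...]+1 (2,0)[XOX/.O./X..]+1 (2,1)[XOX/.O./.X.]-1 (2,2)[XOX/.O./..X]-1
p2 O@[XOX/XO./...]: (1,2)[XOX/XOO/...]-1* (2,0)[XOX/XO./O..]-1 (2,1)[XOX/XO./.O.]-1 (2,2)[XOX/XO./..O]-1
p3 X@[XOX/XOO/...]: (2,0)[XOX/XOO/X..]+1* (2,1)[XOX/XOO/.X.]-1 (2,2)[XOX/XOO/..X]-1
p4 O@[XOX/XOO/X..] terminal -1; root [XOX/.O./...] d5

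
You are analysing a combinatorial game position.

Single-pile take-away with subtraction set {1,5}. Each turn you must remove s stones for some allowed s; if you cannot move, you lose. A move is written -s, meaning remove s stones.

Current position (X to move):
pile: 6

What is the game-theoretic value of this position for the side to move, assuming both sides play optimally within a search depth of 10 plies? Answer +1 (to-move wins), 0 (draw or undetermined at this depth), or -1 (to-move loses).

[6] X move#1: -1:-1/5*, -5:-1/1
[5] O move#2: -1:+1/4*, -5:+1/0
[4] X move#3: -1:-1/3*
[3] O move#4: -1:+1/2*
[2] X move#5: -1:-1/1*
[1] O move#6: -1:+1/0*
[0] end (terminal -1, X#7); searched 6 to 10

value(6, X) = -1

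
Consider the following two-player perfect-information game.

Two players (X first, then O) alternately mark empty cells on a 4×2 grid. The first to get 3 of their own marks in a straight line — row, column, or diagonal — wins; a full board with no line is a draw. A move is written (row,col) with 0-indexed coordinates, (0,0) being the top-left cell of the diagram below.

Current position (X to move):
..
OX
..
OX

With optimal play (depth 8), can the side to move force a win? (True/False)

X winning at [../OX/../OX]: True

ply 1, X at ../OX/../OX | (0,0)=-1→X./OX/../OX; (0,1)=-1→.X/OX/../OX; (2,0)=+0→../OX/X./OX; (2,1)=+1→../OX/.X/OX*
ply 2: ../OX/.X/OX is terminal -1 (O); from ../OX/../OX depth 8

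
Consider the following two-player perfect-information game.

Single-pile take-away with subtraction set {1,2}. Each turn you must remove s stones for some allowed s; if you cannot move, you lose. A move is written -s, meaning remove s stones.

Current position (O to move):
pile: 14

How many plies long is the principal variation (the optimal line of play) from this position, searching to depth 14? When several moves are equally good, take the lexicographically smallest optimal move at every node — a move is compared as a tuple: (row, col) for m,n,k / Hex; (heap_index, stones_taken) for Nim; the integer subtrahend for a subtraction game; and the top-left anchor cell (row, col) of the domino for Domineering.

PV length from [14]: 9 plies

p1 O@[14]: -1[13]-1 -2[12]+1*
p2 X@[12]: -1[11]-1* -2[10]-1
p3 O@[11]: -1[10]-1 -2[9]+1*
p4 X@[9]: -1[8]-1* -2[7]-1
p5 O@[8]: -1[7]-1 -2[6]+1*
p6 X@[6]: -1[5]-1* -2[4]-1
p7 O@[5]: -1[4]-1 -2[3]+1*
p8 X@[3]: -1[2]-1* -2[1]-1
p9 O@[2]: -1[1]-1 -2[0]+1*
p10 X@[0] terminal -1; root [14] d14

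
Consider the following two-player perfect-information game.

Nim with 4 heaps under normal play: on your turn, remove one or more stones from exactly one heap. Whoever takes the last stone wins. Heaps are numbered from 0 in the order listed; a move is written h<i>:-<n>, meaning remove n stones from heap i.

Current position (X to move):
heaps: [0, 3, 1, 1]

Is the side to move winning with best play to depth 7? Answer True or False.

X winning at [(0,3,1,1)]: True

p1 X@[(0,3,1,1)]: h1:-1[(0,2,1,1)]-1 h1:-2[(0,1,1,1)]-1 h1:-3[(0,0,1,1)]+1* h2:-1[(0,3,0,1)]-1 h3:-1[(0,3,1,0)]-1
p2 O@[(0,0,1,1)]: h2:-1[(0,0,0,1)]-1* h3:-1[(0,0,1,0)]-1
p3 X@[(0,0,0,1)]: h3:-1[(0,0,0,0)]+1*
p4 O@[(0,0,0,0)] terminal -1; root [(0,3,1,1)] d7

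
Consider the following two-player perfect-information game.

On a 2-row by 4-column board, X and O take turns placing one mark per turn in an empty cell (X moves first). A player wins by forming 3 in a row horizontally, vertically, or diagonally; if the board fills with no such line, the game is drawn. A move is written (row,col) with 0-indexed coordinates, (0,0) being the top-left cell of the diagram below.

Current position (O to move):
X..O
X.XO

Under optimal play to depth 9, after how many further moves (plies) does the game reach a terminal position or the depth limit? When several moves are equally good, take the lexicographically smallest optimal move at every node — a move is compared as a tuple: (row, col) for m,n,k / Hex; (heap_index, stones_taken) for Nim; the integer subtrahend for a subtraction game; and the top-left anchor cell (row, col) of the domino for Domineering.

PV length from [X..O/X.XO]: 3 plies

p1 O@[X..O/X.XO]: (0,1)[XO.O/X.XO]-1 (0,2)[X.OO/X.XO]-1 (1,1)[X..O/XOXO]+0*
p2 X@[X..O/XOXO]: (0,1)[XX.O/XOXO]+0* (0,2)[X.XO/XOXO]+0
p3 O@[XX.O/XOXO]: (0,2)[XXOO/XOXO]+0*
p4 X@[XXOO/XOXO] terminal +0; root [X..O/X.XO] d9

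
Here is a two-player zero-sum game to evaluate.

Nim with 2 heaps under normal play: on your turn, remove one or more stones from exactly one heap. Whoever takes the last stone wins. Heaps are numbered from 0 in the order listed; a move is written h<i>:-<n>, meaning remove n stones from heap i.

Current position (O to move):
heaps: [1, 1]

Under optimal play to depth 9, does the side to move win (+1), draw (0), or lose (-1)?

p1 O@[(1,1)]: h0:-1[(0,1)]-1* h1:-1[(1,0)]-1
p2 X@[(0,1)]: h1:-1[(0,0)]+1*
p3 O@[(0,0)] terminal -1; root [(1,1)] d9

value((1,1), O) = -1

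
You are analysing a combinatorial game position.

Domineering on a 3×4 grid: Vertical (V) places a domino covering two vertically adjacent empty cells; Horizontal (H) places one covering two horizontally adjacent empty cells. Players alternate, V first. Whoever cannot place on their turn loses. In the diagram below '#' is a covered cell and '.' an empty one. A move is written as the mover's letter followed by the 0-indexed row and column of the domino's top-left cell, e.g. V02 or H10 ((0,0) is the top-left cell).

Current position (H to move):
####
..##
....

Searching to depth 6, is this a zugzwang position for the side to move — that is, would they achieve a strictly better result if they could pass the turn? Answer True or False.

zugzwang(####/..##/...., H) = False

p1 H@[####/..##/....]: H10[####/####/....]+1* H20[####/..##/##..]+1 H21[####/..##/.##.]-1 H22[####/..##/..##]-1
p2 V@[####/####/....] terminal -1; root [####/..##/....] d6
suppose H passes — search the same position with V to move:
pass> p1 V@[####/..##/....]: V10[####/#.##/#...]-1 V11[####/.###/.#..]+1*
pass> p2 H@[####/.###/.#..]: H22[####/.###/.###]-1*
pass> p3 V@[####/.###/.###]: V10[####/####/####]+1*
pass> p4 H@[####/####/####] terminal -1; root [####/..##/....] d6
for H: play +1, pass -1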